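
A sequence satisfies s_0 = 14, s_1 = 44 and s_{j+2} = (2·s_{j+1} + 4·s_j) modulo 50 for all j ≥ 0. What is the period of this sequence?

Computing terms: s_0 = 14, s_1 = 44, s_2 = 44, s_3 = 14, s_4 = 4, s_5 = 14, s_6 = 44.
Since (s_5, s_6) = (s_0, s_1) = (14, 44) (two consecutive terms determine the rest), the sequence is periodic with period 5.

5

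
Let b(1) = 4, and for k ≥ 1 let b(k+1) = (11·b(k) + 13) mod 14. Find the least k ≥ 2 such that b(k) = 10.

Computing terms: b(1) = 4, b(2) = 1, b(3) = 10, b(4) = 11, b(5) = 8, b(6) = 3, b(7) = 4.
The sequence repeats with period 6.
The value 10 first appears (with k ≥ 2) at b(3).

3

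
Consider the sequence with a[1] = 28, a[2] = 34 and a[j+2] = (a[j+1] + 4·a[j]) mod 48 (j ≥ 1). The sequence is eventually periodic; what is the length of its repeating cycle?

8

Computing terms: a[1] = 28; a[2] = 34; a[3] = 2; a[4] = 42; a[5] = 2; a[6] = 26; a[7] = 34; a[8] = 42; a[9] = 34; a[10] = 10; a[11] = 2; a[12] = 42.
Since (a[11], a[12]) = (a[3], a[4]) = (2, 42) (two consecutive terms determine the rest), the sequence is eventually periodic: after a pre-period of length 2 it cycles with period 8.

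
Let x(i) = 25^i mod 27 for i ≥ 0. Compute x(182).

4

We have x(0) = 1,  x(1) = 25,  x(2) = 4,  x(3) = 19,  x(4) = 16,  x(5) = 22,  x(6) = 10,  x(7) = 7,  x(8) = 13,  x(9) = 1.
The sequence repeats with period 9.
So x(182) = x(0 + ((182-0) mod 9)) = x(2) = 4.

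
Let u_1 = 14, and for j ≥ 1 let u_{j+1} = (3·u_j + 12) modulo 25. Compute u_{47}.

24

We have u_1 = 14, u_2 = 4, u_3 = 24, u_4 = 9, u_5 = 14.
The sequence repeats with period 4.
(47 - 1) mod 4 = 2, so u_{47} = u_3 = 24.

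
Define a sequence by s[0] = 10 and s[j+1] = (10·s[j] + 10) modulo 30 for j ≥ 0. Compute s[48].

10

We have s[0] = 10; s[1] = 20; s[2] = 0; s[3] = 10.
Since s[3] = s[0] = 10, the sequence is periodic with period 3.
(48 - 0) mod 3 = 0, so s[48] = s[0] = 10.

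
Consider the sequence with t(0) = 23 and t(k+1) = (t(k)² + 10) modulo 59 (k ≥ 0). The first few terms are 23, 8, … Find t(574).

Computing terms: t(0) = 23,  t(1) = 8,  t(2) = 15,  t(3) = 58,  t(4) = 11,  t(5) = 13,  t(6) = 2,  t(7) = 14,  t(8) = 29,  t(9) = 25,  t(10) = 45,  t(11) = 29.
Since t(11) = t(8) = 29, the sequence is eventually periodic: after a pre-period of length 8 it cycles with period 3.
For k ≥ 8, t(k) depends only on (k - 8) mod 3. (574 - 8) mod 3 = 2, so t(574) = t(10) = 45.

45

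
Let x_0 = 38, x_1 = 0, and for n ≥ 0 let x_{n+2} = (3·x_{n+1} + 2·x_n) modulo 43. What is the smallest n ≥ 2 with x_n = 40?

Computing terms: x_0 = 38,  x_1 = 0,  x_2 = 33,  x_3 = 13,  x_4 = 19,  x_5 = 40,  x_6 = 29,  x_7 = 38,  x_8 = 0.
Since (x_7, x_8) = (x_0, x_1) = (38, 0) (two consecutive terms determine the rest), the sequence is periodic with period 7.
The value 40 first appears (with n ≥ 2) at x_5.

5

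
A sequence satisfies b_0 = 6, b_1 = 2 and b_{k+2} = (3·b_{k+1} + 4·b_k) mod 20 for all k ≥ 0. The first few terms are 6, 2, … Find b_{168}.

2

We have b_0 = 6; b_1 = 2; b_2 = 10; b_3 = 18; b_4 = 14; b_5 = 14; b_6 = 18; b_7 = 10; b_8 = 2; b_9 = 6; b_{10} = 6; b_{11} = 2.
Since (b_{10}, b_{11}) = (b_0, b_1) = (6, 2) (two consecutive terms determine the rest), the sequence is periodic with period 10.
(168 - 0) mod 10 = 8, so b_{168} = b_8 = 2.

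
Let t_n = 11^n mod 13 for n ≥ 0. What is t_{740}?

9

Computing terms: t_0 = 1; t_1 = 11; t_2 = 4; t_3 = 5; t_4 = 3; t_5 = 7; t_6 = 12; t_7 = 2; t_8 = 9; t_9 = 8; t_{10} = 10; t_{11} = 6; t_{12} = 1.
Since t_{12} = t_0 = 1, the sequence is periodic with period 12.
(740 - 0) mod 12 = 8, so t_{740} = t_8 = 9.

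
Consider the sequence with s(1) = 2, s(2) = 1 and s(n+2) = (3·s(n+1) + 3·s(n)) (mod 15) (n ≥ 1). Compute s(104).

s(1) = 2, s(2) = 1, s(3) = 9, s(4) = 0, s(5) = 12, s(6) = 6, s(7) = 9, s(8) = 0.
Since (s(7), s(8)) = (s(3), s(4)) = (9, 0) (two consecutive terms determine the rest), the sequence is eventually periodic: after a pre-period of length 2 it cycles with period 4.
For n ≥ 3, s(n) depends only on (n - 3) mod 4. (104 - 3) mod 4 = 1, so s(104) = s(4) = 0.

0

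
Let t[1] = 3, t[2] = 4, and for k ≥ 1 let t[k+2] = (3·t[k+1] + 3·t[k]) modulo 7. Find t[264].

5

Computing terms: t[1] = 3; t[2] = 4; t[3] = 0; t[4] = 5; t[5] = 1; t[6] = 4; t[7] = 1; t[8] = 1; t[9] = 6; t[10] = 0; t[11] = 4; t[12] = 5; t[13] = 6; t[14] = 5; t[15] = 5; t[16] = 2; t[17] = 0; t[18] = 6; t[19] = 4; t[20] = 2; t[21] = 4; t[22] = 4; t[23] = 3; t[24] = 0; t[25] = 2; t[26] = 6; t[27] = 3; t[28] = 6; t[29] = 6; t[30] = 1; t[31] = 0; t[32] = 3; t[33] = 2; t[34] = 1; t[35] = 2; t[36] = 2; t[37] = 5; t[38] = 0; t[39] = 1; t[40] = 3; t[41] = 5; t[42] = 3; t[43] = 3; t[44] = 4.
Since (t[43], t[44]) = (t[1], t[2]) = (3, 4) (two consecutive terms determine the rest), the sequence is periodic with period 42.
(264 - 1) mod 42 = 11, so t[264] = t[12] = 5.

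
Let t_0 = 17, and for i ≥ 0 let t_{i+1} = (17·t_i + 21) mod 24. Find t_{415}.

Listing terms: t_0 = 17,  t_1 = 22,  t_2 = 11,  t_3 = 16,  t_4 = 5,  t_5 = 10,  t_6 = 23,  t_7 = 4,  t_8 = 17.
The sequence repeats with period 8.
So t_{415} = t_{0 + ((415-0) mod 8)} = t_7 = 4.

4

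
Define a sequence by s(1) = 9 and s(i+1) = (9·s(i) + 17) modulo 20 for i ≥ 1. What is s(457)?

We have s(1) = 9, s(2) = 18, s(3) = 19, s(4) = 8, s(5) = 9.
Since s(5) = s(1) = 9, the sequence is periodic with period 4.
(457 - 1) mod 4 = 0, so s(457) = s(1) = 9.

9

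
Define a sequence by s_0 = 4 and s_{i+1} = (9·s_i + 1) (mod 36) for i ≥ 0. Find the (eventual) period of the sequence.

4

Listing terms: s_0 = 4, s_1 = 1, s_2 = 10, s_3 = 19, s_4 = 28, s_5 = 1.
Since s_5 = s_1 = 1, the sequence is eventually periodic: after a pre-period of length 1 it cycles with period 4.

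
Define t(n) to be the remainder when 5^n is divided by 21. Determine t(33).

20

t(1) = 5,  t(2) = 4,  t(3) = 20,  t(4) = 16,  t(5) = 17,  t(6) = 1,  t(7) = 5.
The sequence repeats with period 6.
So t(33) = t(1 + ((33-1) mod 6)) = t(3) = 20.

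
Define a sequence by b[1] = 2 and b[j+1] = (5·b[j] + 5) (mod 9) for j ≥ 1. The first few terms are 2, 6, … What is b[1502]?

6

Computing terms: b[1] = 2; b[2] = 6; b[3] = 8; b[4] = 0; b[5] = 5; b[6] = 3; b[7] = 2.
The sequence repeats with period 6.
(1502 - 1) mod 6 = 1, so b[1502] = b[2] = 6.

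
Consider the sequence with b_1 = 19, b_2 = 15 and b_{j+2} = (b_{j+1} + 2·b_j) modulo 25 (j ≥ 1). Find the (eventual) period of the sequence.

b_1 = 19,  b_2 = 15,  b_3 = 3,  b_4 = 8,  b_5 = 14,  b_6 = 5,  b_7 = 8,  b_8 = 18,  b_9 = 9,  b_{10} = 20,  b_{11} = 13,  b_{12} = 3,  b_{13} = 4,  b_{14} = 10,  b_{15} = 18,  b_{16} = 13,  b_{17} = 24,  b_{18} = 0,  b_{19} = 23,  b_{20} = 23,  b_{21} = 19,  b_{22} = 15.
The sequence repeats with period 20.

20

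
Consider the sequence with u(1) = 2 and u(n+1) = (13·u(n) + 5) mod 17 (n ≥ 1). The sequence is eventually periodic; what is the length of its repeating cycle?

Listing terms: u(1) = 2, u(2) = 14, u(3) = 0, u(4) = 5, u(5) = 2.
Since u(5) = u(1) = 2, the sequence is periodic with period 4.

4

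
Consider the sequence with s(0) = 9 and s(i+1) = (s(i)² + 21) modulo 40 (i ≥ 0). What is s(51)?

s(0) = 9, s(1) = 22, s(2) = 25, s(3) = 6, s(4) = 17, s(5) = 30, s(6) = 1, s(7) = 22.
Since s(7) = s(1) = 22, the sequence is eventually periodic: after a pre-period of length 1 it cycles with period 6.
For i ≥ 1, s(i) depends only on (i - 1) mod 6. (51 - 1) mod 6 = 2, so s(51) = s(3) = 6.

6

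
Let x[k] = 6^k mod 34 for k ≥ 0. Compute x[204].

30

We have x[0] = 1, x[1] = 6, x[2] = 2, x[3] = 12, x[4] = 4, x[5] = 24, x[6] = 8, x[7] = 14, x[8] = 16, x[9] = 28, x[10] = 32, x[11] = 22, x[12] = 30, x[13] = 10, x[14] = 26, x[15] = 20, x[16] = 18, x[17] = 6.
Since x[17] = x[1] = 6, the sequence is eventually periodic: after a pre-period of length 1 it cycles with period 16.
For k ≥ 1, x[k] depends only on (k - 1) mod 16. (204 - 1) mod 16 = 11, so x[204] = x[12] = 30.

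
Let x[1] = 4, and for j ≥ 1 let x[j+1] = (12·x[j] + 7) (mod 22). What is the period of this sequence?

11

x[1] = 4; x[2] = 11; x[3] = 7; x[4] = 3; x[5] = 21; x[6] = 17; x[7] = 13; x[8] = 9; x[9] = 5; x[10] = 1; x[11] = 19; x[12] = 15; x[13] = 11.
Since x[13] = x[2] = 11, the sequence is eventually periodic: after a pre-period of length 1 it cycles with period 11.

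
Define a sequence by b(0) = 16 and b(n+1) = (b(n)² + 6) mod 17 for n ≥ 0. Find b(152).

We have b(0) = 16; b(1) = 7; b(2) = 4; b(3) = 5; b(4) = 14; b(5) = 15; b(6) = 10; b(7) = 4.
Since b(7) = b(2) = 4, the sequence is eventually periodic: after a pre-period of length 2 it cycles with period 5.
For n ≥ 2, b(n) depends only on (n - 2) mod 5. (152 - 2) mod 5 = 0, so b(152) = b(2) = 4.

4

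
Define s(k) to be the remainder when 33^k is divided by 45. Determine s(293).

Computing terms: s(0) = 1,  s(1) = 33,  s(2) = 9,  s(3) = 27,  s(4) = 36,  s(5) = 18,  s(6) = 9.
Since s(6) = s(2) = 9, the sequence is eventually periodic: after a pre-period of length 2 it cycles with period 4.
For k ≥ 2, s(k) depends only on (k - 2) mod 4. (293 - 2) mod 4 = 3, so s(293) = s(5) = 18.

18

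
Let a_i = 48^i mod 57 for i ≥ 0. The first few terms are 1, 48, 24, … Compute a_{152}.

36

We have a_0 = 1; a_1 = 48; a_2 = 24; a_3 = 12; a_4 = 6; a_5 = 3; a_6 = 30; a_7 = 15; a_8 = 36; a_9 = 18; a_{10} = 9; a_{11} = 33; a_{12} = 45; a_{13} = 51; a_{14} = 54; a_{15} = 27; a_{16} = 42; a_{17} = 21; a_{18} = 39; a_{19} = 48.
Since a_{19} = a_1 = 48, the sequence is eventually periodic: after a pre-period of length 1 it cycles with period 18.
For i ≥ 1, a_i depends only on (i - 1) mod 18. (152 - 1) mod 18 = 7, so a_{152} = a_8 = 36.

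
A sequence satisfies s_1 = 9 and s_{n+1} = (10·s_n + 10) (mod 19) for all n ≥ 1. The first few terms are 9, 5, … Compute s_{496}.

Computing terms: s_1 = 9,  s_2 = 5,  s_3 = 3,  s_4 = 2,  s_5 = 11,  s_6 = 6,  s_7 = 13,  s_8 = 7,  s_9 = 4,  s_{10} = 12,  s_{11} = 16,  s_{12} = 18,  s_{13} = 0,  s_{14} = 10,  s_{15} = 15,  s_{16} = 8,  s_{17} = 14,  s_{18} = 17,  s_{19} = 9.
Since s_{19} = s_1 = 9, the sequence is periodic with period 18.
So s_{496} = s_{1 + ((496-1) mod 18)} = s_{10} = 12.

12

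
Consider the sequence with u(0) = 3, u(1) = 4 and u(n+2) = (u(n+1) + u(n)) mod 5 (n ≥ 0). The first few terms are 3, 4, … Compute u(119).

Listing terms: u(0) = 3, u(1) = 4, u(2) = 2, u(3) = 1, u(4) = 3, u(5) = 4.
The sequence repeats with period 4.
So u(119) = u(0 + ((119-0) mod 4)) = u(3) = 1.

1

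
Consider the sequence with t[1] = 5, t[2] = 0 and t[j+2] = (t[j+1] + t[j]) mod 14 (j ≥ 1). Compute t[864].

9

Computing terms: t[1] = 5; t[2] = 0; t[3] = 5; t[4] = 5; t[5] = 10; t[6] = 1; t[7] = 11; t[8] = 12; t[9] = 9; t[10] = 7; t[11] = 2; t[12] = 9; t[13] = 11; t[14] = 6; t[15] = 3; t[16] = 9; t[17] = 12; t[18] = 7; t[19] = 5; t[20] = 12; t[21] = 3; t[22] = 1; t[23] = 4; t[24] = 5; t[25] = 9; t[26] = 0; t[27] = 9; t[28] = 9; t[29] = 4; t[30] = 13; t[31] = 3; t[32] = 2; t[33] = 5; t[34] = 7; t[35] = 12; t[36] = 5; t[37] = 3; t[38] = 8; t[39] = 11; t[40] = 5; t[41] = 2; t[42] = 7; t[43] = 9; t[44] = 2; t[45] = 11; t[46] = 13; t[47] = 10; t[48] = 9; t[49] = 5; t[50] = 0.
The sequence repeats with period 48.
(864 - 1) mod 48 = 47, so t[864] = t[48] = 9.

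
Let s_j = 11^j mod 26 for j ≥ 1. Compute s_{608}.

s_1 = 11, s_2 = 17, s_3 = 5, s_4 = 3, s_5 = 7, s_6 = 25, s_7 = 15, s_8 = 9, s_9 = 21, s_{10} = 23, s_{11} = 19, s_{12} = 1, s_{13} = 11.
Since s_{13} = s_1 = 11, the sequence is periodic with period 12.
(608 - 1) mod 12 = 7, so s_{608} = s_8 = 9.

9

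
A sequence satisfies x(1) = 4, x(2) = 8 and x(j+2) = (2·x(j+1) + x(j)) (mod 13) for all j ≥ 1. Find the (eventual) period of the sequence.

28

We have x(1) = 4,  x(2) = 8,  x(3) = 7,  x(4) = 9,  x(5) = 12,  x(6) = 7,  x(7) = 0,  x(8) = 7,  x(9) = 1,  x(10) = 9,  x(11) = 6,  x(12) = 8,  x(13) = 9,  x(14) = 0,  x(15) = 9,  x(16) = 5,  x(17) = 6,  x(18) = 4,  x(19) = 1,  x(20) = 6,  x(21) = 0,  x(22) = 6,  x(23) = 12,  x(24) = 4,  x(25) = 7,  x(26) = 5,  x(27) = 4,  x(28) = 0,  x(29) = 4,  x(30) = 8.
The sequence repeats with period 28.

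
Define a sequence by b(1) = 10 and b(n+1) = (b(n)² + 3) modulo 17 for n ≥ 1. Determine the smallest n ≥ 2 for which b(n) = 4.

We have b(1) = 10; b(2) = 1; b(3) = 4; b(4) = 2; b(5) = 7; b(6) = 1.
Since b(6) = b(2) = 1, the sequence is eventually periodic: after a pre-period of length 1 it cycles with period 4.
The value 4 first appears (with n ≥ 2) at b(3).

3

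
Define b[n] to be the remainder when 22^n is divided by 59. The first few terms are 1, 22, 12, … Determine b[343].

Listing terms: b[0] = 1; b[1] = 22; b[2] = 12; b[3] = 28; b[4] = 26; b[5] = 41; b[6] = 17; b[7] = 20; b[8] = 27; b[9] = 4; b[10] = 29; b[11] = 48; b[12] = 53; b[13] = 45; b[14] = 46; b[15] = 9; b[16] = 21; b[17] = 49; b[18] = 16; b[19] = 57; b[20] = 15; b[21] = 35; b[22] = 3; b[23] = 7; b[24] = 36; b[25] = 25; b[26] = 19; b[27] = 5; b[28] = 51; b[29] = 1.
Since b[29] = b[0] = 1, the sequence is periodic with period 29.
(343 - 0) mod 29 = 24, so b[343] = b[24] = 36.

36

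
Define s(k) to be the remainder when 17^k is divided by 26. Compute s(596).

3

s(0) = 1, s(1) = 17, s(2) = 3, s(3) = 25, s(4) = 9, s(5) = 23, s(6) = 1.
Since s(6) = s(0) = 1, the sequence is periodic with period 6.
(596 - 0) mod 6 = 2, so s(596) = s(2) = 3.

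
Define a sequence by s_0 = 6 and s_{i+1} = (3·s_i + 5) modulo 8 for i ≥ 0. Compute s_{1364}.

6

s_0 = 6; s_1 = 7; s_2 = 2; s_3 = 3; s_4 = 6.
The sequence repeats with period 4.
(1364 - 0) mod 4 = 0, so s_{1364} = s_0 = 6.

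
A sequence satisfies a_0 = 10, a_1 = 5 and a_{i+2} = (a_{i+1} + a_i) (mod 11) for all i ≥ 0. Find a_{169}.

6

We have a_0 = 10, a_1 = 5, a_2 = 4, a_3 = 9, a_4 = 2, a_5 = 0, a_6 = 2, a_7 = 2, a_8 = 4, a_9 = 6, a_{10} = 10, a_{11} = 5.
The sequence repeats with period 10.
So a_{169} = a_{0 + ((169-0) mod 10)} = a_9 = 6.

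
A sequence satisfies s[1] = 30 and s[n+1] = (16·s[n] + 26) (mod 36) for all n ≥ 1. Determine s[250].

We have s[1] = 30,  s[2] = 2,  s[3] = 22,  s[4] = 18,  s[5] = 26,  s[6] = 10,  s[7] = 6,  s[8] = 14,  s[9] = 34,  s[10] = 30.
The sequence repeats with period 9.
(250 - 1) mod 9 = 6, so s[250] = s[7] = 6.

6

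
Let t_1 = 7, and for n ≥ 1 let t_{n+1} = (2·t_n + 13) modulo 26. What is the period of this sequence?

t_1 = 7, t_2 = 1, t_3 = 15, t_4 = 17, t_5 = 21, t_6 = 3, t_7 = 19, t_8 = 25, t_9 = 11, t_{10} = 9, t_{11} = 5, t_{12} = 23, t_{13} = 7.
The sequence repeats with period 12.

12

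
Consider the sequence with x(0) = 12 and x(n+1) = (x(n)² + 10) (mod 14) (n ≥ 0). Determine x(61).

x(0) = 12, x(1) = 0, x(2) = 10, x(3) = 12.
Since x(3) = x(0) = 12, the sequence is periodic with period 3.
So x(61) = x(0 + ((61-0) mod 3)) = x(1) = 0.

0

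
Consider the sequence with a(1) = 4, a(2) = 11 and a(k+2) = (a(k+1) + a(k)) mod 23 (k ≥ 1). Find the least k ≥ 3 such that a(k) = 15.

3

a(1) = 4; a(2) = 11; a(3) = 15; a(4) = 3; a(5) = 18; a(6) = 21; a(7) = 16; a(8) = 14; a(9) = 7; a(10) = 21; a(11) = 5; a(12) = 3; a(13) = 8; a(14) = 11; a(15) = 19; a(16) = 7; a(17) = 3; a(18) = 10; a(19) = 13; a(20) = 0; a(21) = 13; a(22) = 13; a(23) = 3; a(24) = 16; a(25) = 19; a(26) = 12; a(27) = 8; a(28) = 20; a(29) = 5; a(30) = 2; a(31) = 7; a(32) = 9; a(33) = 16; a(34) = 2; a(35) = 18; a(36) = 20; a(37) = 15; a(38) = 12; a(39) = 4; a(40) = 16; a(41) = 20; a(42) = 13; a(43) = 10; a(44) = 0; a(45) = 10; a(46) = 10; a(47) = 20; a(48) = 7; a(49) = 4; a(50) = 11.
The sequence repeats with period 48.
The value 15 first appears (with k ≥ 3) at a(3).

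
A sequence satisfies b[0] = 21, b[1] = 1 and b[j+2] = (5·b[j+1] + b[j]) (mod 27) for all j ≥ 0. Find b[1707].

23

Computing terms: b[0] = 21, b[1] = 1, b[2] = 26, b[3] = 23, b[4] = 6, b[5] = 26, b[6] = 1, b[7] = 4, b[8] = 21, b[9] = 1.
The sequence repeats with period 8.
(1707 - 0) mod 8 = 3, so b[1707] = b[3] = 23.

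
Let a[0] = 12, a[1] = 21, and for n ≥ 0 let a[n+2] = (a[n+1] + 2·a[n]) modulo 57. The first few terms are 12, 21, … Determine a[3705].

a[0] = 12; a[1] = 21; a[2] = 45; a[3] = 30; a[4] = 6; a[5] = 9; a[6] = 21; a[7] = 39; a[8] = 24; a[9] = 45; a[10] = 36; a[11] = 12; a[12] = 27; a[13] = 51; a[14] = 48; a[15] = 36; a[16] = 18; a[17] = 33; a[18] = 12; a[19] = 21.
The sequence repeats with period 18.
So a[3705] = a[0 + ((3705-0) mod 18)] = a[15] = 36.

36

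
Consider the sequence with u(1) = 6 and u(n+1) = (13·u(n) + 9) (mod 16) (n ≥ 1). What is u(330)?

15

u(1) = 6,  u(2) = 7,  u(3) = 4,  u(4) = 13,  u(5) = 2,  u(6) = 3,  u(7) = 0,  u(8) = 9,  u(9) = 14,  u(10) = 15,  u(11) = 12,  u(12) = 5,  u(13) = 10,  u(14) = 11,  u(15) = 8,  u(16) = 1,  u(17) = 6.
Since u(17) = u(1) = 6, the sequence is periodic with period 16.
So u(330) = u(1 + ((330-1) mod 16)) = u(10) = 15.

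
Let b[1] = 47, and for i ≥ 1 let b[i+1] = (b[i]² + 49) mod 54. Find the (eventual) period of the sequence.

We have b[1] = 47; b[2] = 44; b[3] = 41; b[4] = 2; b[5] = 53; b[6] = 50; b[7] = 11; b[8] = 8; b[9] = 5; b[10] = 20; b[11] = 17; b[12] = 14; b[13] = 29; b[14] = 26; b[15] = 23; b[16] = 38; b[17] = 35; b[18] = 32; b[19] = 47.
The sequence repeats with period 18.

18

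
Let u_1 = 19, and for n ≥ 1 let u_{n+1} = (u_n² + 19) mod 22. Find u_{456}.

0

Listing terms: u_1 = 19; u_2 = 6; u_3 = 11; u_4 = 8; u_5 = 17; u_6 = 0; u_7 = 19.
Since u_7 = u_1 = 19, the sequence is periodic with period 6.
So u_{456} = u_{1 + ((456-1) mod 6)} = u_6 = 0.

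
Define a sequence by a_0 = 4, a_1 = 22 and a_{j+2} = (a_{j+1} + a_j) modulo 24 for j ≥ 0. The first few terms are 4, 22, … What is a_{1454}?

10

Listing terms: a_0 = 4; a_1 = 22; a_2 = 2; a_3 = 0; a_4 = 2; a_5 = 2; a_6 = 4; a_7 = 6; a_8 = 10; a_9 = 16; a_{10} = 2; a_{11} = 18; a_{12} = 20; a_{13} = 14; a_{14} = 10; a_{15} = 0; a_{16} = 10; a_{17} = 10; a_{18} = 20; a_{19} = 6; a_{20} = 2; a_{21} = 8; a_{22} = 10; a_{23} = 18; a_{24} = 4; a_{25} = 22.
The sequence repeats with period 24.
So a_{1454} = a_{0 + ((1454-0) mod 24)} = a_{14} = 10.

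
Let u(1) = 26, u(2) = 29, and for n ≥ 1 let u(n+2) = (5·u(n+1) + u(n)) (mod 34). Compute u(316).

We have u(1) = 26; u(2) = 29; u(3) = 1; u(4) = 0; u(5) = 1; u(6) = 5; u(7) = 26; u(8) = 33; u(9) = 21; u(10) = 2; u(11) = 31; u(12) = 21; u(13) = 0; u(14) = 21; u(15) = 3; u(16) = 2; u(17) = 13; u(18) = 33; u(19) = 8; u(20) = 5; u(21) = 33; u(22) = 0; u(23) = 33; u(24) = 29; u(25) = 8; u(26) = 1; u(27) = 13; u(28) = 32; u(29) = 3; u(30) = 13; u(31) = 0; u(32) = 13; u(33) = 31; u(34) = 32; u(35) = 21; u(36) = 1; u(37) = 26; u(38) = 29.
Since (u(37), u(38)) = (u(1), u(2)) = (26, 29) (two consecutive terms determine the rest), the sequence is periodic with period 36.
So u(316) = u(1 + ((316-1) mod 36)) = u(28) = 32.

32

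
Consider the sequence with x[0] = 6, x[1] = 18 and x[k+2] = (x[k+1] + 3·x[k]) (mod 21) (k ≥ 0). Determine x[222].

12

Listing terms: x[0] = 6, x[1] = 18, x[2] = 15, x[3] = 6, x[4] = 9, x[5] = 6, x[6] = 12, x[7] = 9, x[8] = 3, x[9] = 9, x[10] = 18, x[11] = 3, x[12] = 15, x[13] = 3, x[14] = 6, x[15] = 15, x[16] = 12, x[17] = 15, x[18] = 9, x[19] = 12, x[20] = 18, x[21] = 12, x[22] = 3, x[23] = 18, x[24] = 6, x[25] = 18.
Since (x[24], x[25]) = (x[0], x[1]) = (6, 18) (two consecutive terms determine the rest), the sequence is periodic with period 24.
So x[222] = x[0 + ((222-0) mod 24)] = x[6] = 12.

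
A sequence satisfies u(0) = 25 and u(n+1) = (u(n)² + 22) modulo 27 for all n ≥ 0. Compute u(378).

2

Listing terms: u(0) = 25; u(1) = 26; u(2) = 23; u(3) = 11; u(4) = 8; u(5) = 5; u(6) = 20; u(7) = 17; u(8) = 14; u(9) = 2; u(10) = 26.
Since u(10) = u(1) = 26, the sequence is eventually periodic: after a pre-period of length 1 it cycles with period 9.
For n ≥ 1, u(n) depends only on (n - 1) mod 9. (378 - 1) mod 9 = 8, so u(378) = u(9) = 2.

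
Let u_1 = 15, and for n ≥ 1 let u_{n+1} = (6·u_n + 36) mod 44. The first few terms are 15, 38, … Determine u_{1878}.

u_1 = 15,  u_2 = 38,  u_3 = 0,  u_4 = 36,  u_5 = 32,  u_6 = 8,  u_7 = 40,  u_8 = 12,  u_9 = 20,  u_{10} = 24,  u_{11} = 4,  u_{12} = 16,  u_{13} = 0.
Since u_{13} = u_3 = 0, the sequence is eventually periodic: after a pre-period of length 2 it cycles with period 10.
For n ≥ 3, u_n depends only on (n - 3) mod 10. (1878 - 3) mod 10 = 5, so u_{1878} = u_8 = 12.

12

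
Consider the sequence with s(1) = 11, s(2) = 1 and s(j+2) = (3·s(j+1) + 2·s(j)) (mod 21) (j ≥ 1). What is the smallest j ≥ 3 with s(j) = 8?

s(1) = 11, s(2) = 1, s(3) = 4, s(4) = 14, s(5) = 8, s(6) = 10, s(7) = 4, s(8) = 11, s(9) = 20, s(10) = 19, s(11) = 13, s(12) = 14, s(13) = 5, s(14) = 1, s(15) = 13, s(16) = 20, s(17) = 2, s(18) = 4, s(19) = 16, s(20) = 14, s(21) = 11, s(22) = 19, s(23) = 16, s(24) = 2, s(25) = 17, s(26) = 13, s(27) = 10, s(28) = 14, s(29) = 20, s(30) = 4, s(31) = 10, s(32) = 17, s(33) = 8, s(34) = 16, s(35) = 1, s(36) = 14, s(37) = 2, s(38) = 13, s(39) = 1, s(40) = 8, s(41) = 5, s(42) = 10, s(43) = 19, s(44) = 14, s(45) = 17, s(46) = 16, s(47) = 19, s(48) = 5, s(49) = 11, s(50) = 1.
The sequence repeats with period 48.
The value 8 first appears (with j ≥ 3) at s(5).

5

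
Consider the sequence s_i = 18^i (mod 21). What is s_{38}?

Computing terms: s_1 = 18,  s_2 = 9,  s_3 = 15,  s_4 = 18.
Since s_4 = s_1 = 18, the sequence is periodic with period 3.
(38 - 1) mod 3 = 1, so s_{38} = s_2 = 9.

9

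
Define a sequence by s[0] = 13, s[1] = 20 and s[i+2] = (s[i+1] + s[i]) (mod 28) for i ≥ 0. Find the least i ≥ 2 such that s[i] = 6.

Computing terms: s[0] = 13,  s[1] = 20,  s[2] = 5,  s[3] = 25,  s[4] = 2,  s[5] = 27,  s[6] = 1,  s[7] = 0,  s[8] = 1,  s[9] = 1,  s[10] = 2,  s[11] = 3,  s[12] = 5,  s[13] = 8,  s[14] = 13,  s[15] = 21,  s[16] = 6,  s[17] = 27,  s[18] = 5,  s[19] = 4,  s[20] = 9,  s[21] = 13,  s[22] = 22,  s[23] = 7,  s[24] = 1,  s[25] = 8,  s[26] = 9,  s[27] = 17,  s[28] = 26,  s[29] = 15,  s[30] = 13,  s[31] = 0,  s[32] = 13,  s[33] = 13,  s[34] = 26,  s[35] = 11,  s[36] = 9,  s[37] = 20,  s[38] = 1,  s[39] = 21,  s[40] = 22,  s[41] = 15,  s[42] = 9,  s[43] = 24,  s[44] = 5,  s[45] = 1,  s[46] = 6,  s[47] = 7,  s[48] = 13,  s[49] = 20.
The sequence repeats with period 48.
The value 6 first appears (with i ≥ 2) at s[16].

16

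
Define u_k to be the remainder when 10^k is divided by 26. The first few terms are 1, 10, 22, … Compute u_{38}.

u_0 = 1, u_1 = 10, u_2 = 22, u_3 = 12, u_4 = 16, u_5 = 4, u_6 = 14, u_7 = 10.
Since u_7 = u_1 = 10, the sequence is eventually periodic: after a pre-period of length 1 it cycles with period 6.
For k ≥ 1, u_k depends only on (k - 1) mod 6. (38 - 1) mod 6 = 1, so u_{38} = u_2 = 22.

22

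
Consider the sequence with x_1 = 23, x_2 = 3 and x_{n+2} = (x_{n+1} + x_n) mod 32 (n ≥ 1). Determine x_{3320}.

31

x_1 = 23, x_2 = 3, x_3 = 26, x_4 = 29, x_5 = 23, x_6 = 20, x_7 = 11, x_8 = 31, x_9 = 10, x_{10} = 9, x_{11} = 19, x_{12} = 28, x_{13} = 15, x_{14} = 11, x_{15} = 26, x_{16} = 5, x_{17} = 31, x_{18} = 4, x_{19} = 3, x_{20} = 7, x_{21} = 10, x_{22} = 17, x_{23} = 27, x_{24} = 12, x_{25} = 7, x_{26} = 19, x_{27} = 26, x_{28} = 13, x_{29} = 7, x_{30} = 20, x_{31} = 27, x_{32} = 15, x_{33} = 10, x_{34} = 25, x_{35} = 3, x_{36} = 28, x_{37} = 31, x_{38} = 27, x_{39} = 26, x_{40} = 21, x_{41} = 15, x_{42} = 4, x_{43} = 19, x_{44} = 23, x_{45} = 10, x_{46} = 1, x_{47} = 11, x_{48} = 12, x_{49} = 23, x_{50} = 3.
The sequence repeats with period 48.
(3320 - 1) mod 48 = 7, so x_{3320} = x_8 = 31.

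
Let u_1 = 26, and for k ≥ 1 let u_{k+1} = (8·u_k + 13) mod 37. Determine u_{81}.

Computing terms: u_1 = 26, u_2 = 36, u_3 = 5, u_4 = 16, u_5 = 30, u_6 = 31, u_7 = 2, u_8 = 29, u_9 = 23, u_{10} = 12, u_{11} = 35, u_{12} = 34, u_{13} = 26.
Since u_{13} = u_1 = 26, the sequence is periodic with period 12.
So u_{81} = u_{1 + ((81-1) mod 12)} = u_9 = 23.

23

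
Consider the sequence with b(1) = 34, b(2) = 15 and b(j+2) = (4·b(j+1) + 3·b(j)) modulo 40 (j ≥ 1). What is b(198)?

Computing terms: b(1) = 34; b(2) = 15; b(3) = 2; b(4) = 13; b(5) = 18; b(6) = 31; b(7) = 18; b(8) = 5; b(9) = 34; b(10) = 31; b(11) = 26; b(12) = 37; b(13) = 26; b(14) = 15; b(15) = 18; b(16) = 37; b(17) = 2; b(18) = 39; b(19) = 2; b(20) = 5; b(21) = 26; b(22) = 39; b(23) = 34; b(24) = 13; b(25) = 34; b(26) = 15.
Since (b(25), b(26)) = (b(1), b(2)) = (34, 15) (two consecutive terms determine the rest), the sequence is periodic with period 24.
So b(198) = b(1 + ((198-1) mod 24)) = b(6) = 31.

31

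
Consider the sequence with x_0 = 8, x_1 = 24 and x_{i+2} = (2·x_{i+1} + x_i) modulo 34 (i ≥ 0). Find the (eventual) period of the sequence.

16

We have x_0 = 8,  x_1 = 24,  x_2 = 22,  x_3 = 0,  x_4 = 22,  x_5 = 10,  x_6 = 8,  x_7 = 26,  x_8 = 26,  x_9 = 10,  x_{10} = 12,  x_{11} = 0,  x_{12} = 12,  x_{13} = 24,  x_{14} = 26,  x_{15} = 8,  x_{16} = 8,  x_{17} = 24.
Since (x_{16}, x_{17}) = (x_0, x_1) = (8, 24) (two consecutive terms determine the rest), the sequence is periodic with period 16.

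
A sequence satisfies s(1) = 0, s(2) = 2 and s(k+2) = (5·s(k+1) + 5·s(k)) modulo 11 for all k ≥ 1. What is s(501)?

0

s(1) = 0, s(2) = 2, s(3) = 10, s(4) = 5, s(5) = 9, s(6) = 4, s(7) = 10, s(8) = 4, s(9) = 4, s(10) = 7, s(11) = 0, s(12) = 2.
The sequence repeats with period 10.
So s(501) = s(1 + ((501-1) mod 10)) = s(1) = 0.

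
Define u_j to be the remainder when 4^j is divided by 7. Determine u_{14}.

We have u_1 = 4,  u_2 = 2,  u_3 = 1,  u_4 = 4.
The sequence repeats with period 3.
(14 - 1) mod 3 = 1, so u_{14} = u_2 = 2.

2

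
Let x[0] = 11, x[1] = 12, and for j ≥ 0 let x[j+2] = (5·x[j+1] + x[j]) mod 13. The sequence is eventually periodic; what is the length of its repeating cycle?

12

We have x[0] = 11; x[1] = 12; x[2] = 6; x[3] = 3; x[4] = 8; x[5] = 4; x[6] = 2; x[7] = 1; x[8] = 7; x[9] = 10; x[10] = 5; x[11] = 9; x[12] = 11; x[13] = 12.
Since (x[12], x[13]) = (x[0], x[1]) = (11, 12) (two consecutive terms determine the rest), the sequence is periodic with period 12.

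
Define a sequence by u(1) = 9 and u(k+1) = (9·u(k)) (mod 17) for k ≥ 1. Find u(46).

Computing terms: u(1) = 9; u(2) = 13; u(3) = 15; u(4) = 16; u(5) = 8; u(6) = 4; u(7) = 2; u(8) = 1; u(9) = 9.
Since u(9) = u(1) = 9, the sequence is periodic with period 8.
(46 - 1) mod 8 = 5, so u(46) = u(6) = 4.

4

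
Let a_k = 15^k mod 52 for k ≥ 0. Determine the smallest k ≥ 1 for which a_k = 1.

We have a_0 = 1; a_1 = 15; a_2 = 17; a_3 = 47; a_4 = 29; a_5 = 19; a_6 = 25; a_7 = 11; a_8 = 9; a_9 = 31; a_{10} = 49; a_{11} = 7; a_{12} = 1.
The sequence repeats with period 12.
The value 1 next appears (with k ≥ 1) at a_{12}.

12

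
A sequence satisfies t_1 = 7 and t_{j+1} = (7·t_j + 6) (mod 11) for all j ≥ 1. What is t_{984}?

4

Computing terms: t_1 = 7; t_2 = 0; t_3 = 6; t_4 = 4; t_5 = 1; t_6 = 2; t_7 = 9; t_8 = 3; t_9 = 5; t_{10} = 8; t_{11} = 7.
The sequence repeats with period 10.
(984 - 1) mod 10 = 3, so t_{984} = t_4 = 4.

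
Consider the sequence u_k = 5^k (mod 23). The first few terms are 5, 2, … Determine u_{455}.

19

Computing terms: u_1 = 5, u_2 = 2, u_3 = 10, u_4 = 4, u_5 = 20, u_6 = 8, u_7 = 17, u_8 = 16, u_9 = 11, u_{10} = 9, u_{11} = 22, u_{12} = 18, u_{13} = 21, u_{14} = 13, u_{15} = 19, u_{16} = 3, u_{17} = 15, u_{18} = 6, u_{19} = 7, u_{20} = 12, u_{21} = 14, u_{22} = 1, u_{23} = 5.
The sequence repeats with period 22.
So u_{455} = u_{1 + ((455-1) mod 22)} = u_{15} = 19.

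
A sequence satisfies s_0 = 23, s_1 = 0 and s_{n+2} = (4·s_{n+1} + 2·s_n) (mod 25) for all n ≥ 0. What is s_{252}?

13

Listing terms: s_0 = 23, s_1 = 0, s_2 = 21, s_3 = 9, s_4 = 3, s_5 = 5, s_6 = 1, s_7 = 14, s_8 = 8, s_9 = 10, s_{10} = 6, s_{11} = 19, s_{12} = 13, s_{13} = 15, s_{14} = 11, s_{15} = 24, s_{16} = 18, s_{17} = 20, s_{18} = 16, s_{19} = 4, s_{20} = 23, s_{21} = 0.
Since (s_{20}, s_{21}) = (s_0, s_1) = (23, 0) (two consecutive terms determine the rest), the sequence is periodic with period 20.
So s_{252} = s_{0 + ((252-0) mod 20)} = s_{12} = 13.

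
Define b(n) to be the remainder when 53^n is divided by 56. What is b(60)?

1

b(1) = 53; b(2) = 9; b(3) = 29; b(4) = 25; b(5) = 37; b(6) = 1; b(7) = 53.
The sequence repeats with period 6.
So b(60) = b(1 + ((60-1) mod 6)) = b(6) = 1.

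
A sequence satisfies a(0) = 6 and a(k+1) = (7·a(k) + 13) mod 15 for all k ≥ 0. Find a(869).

Listing terms: a(0) = 6, a(1) = 10, a(2) = 8, a(3) = 9, a(4) = 1, a(5) = 5, a(6) = 3, a(7) = 4, a(8) = 11, a(9) = 0, a(10) = 13, a(11) = 14, a(12) = 6.
Since a(12) = a(0) = 6, the sequence is periodic with period 12.
So a(869) = a(0 + ((869-0) mod 12)) = a(5) = 5.

5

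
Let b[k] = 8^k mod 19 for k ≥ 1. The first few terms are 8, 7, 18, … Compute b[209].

Computing terms: b[1] = 8, b[2] = 7, b[3] = 18, b[4] = 11, b[5] = 12, b[6] = 1, b[7] = 8.
The sequence repeats with period 6.
So b[209] = b[1 + ((209-1) mod 6)] = b[5] = 12.

12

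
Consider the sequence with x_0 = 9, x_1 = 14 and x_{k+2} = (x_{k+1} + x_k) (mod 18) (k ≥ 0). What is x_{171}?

1

x_0 = 9; x_1 = 14; x_2 = 5; x_3 = 1; x_4 = 6; x_5 = 7; x_6 = 13; x_7 = 2; x_8 = 15; x_9 = 17; x_{10} = 14; x_{11} = 13; x_{12} = 9; x_{13} = 4; x_{14} = 13; x_{15} = 17; x_{16} = 12; x_{17} = 11; x_{18} = 5; x_{19} = 16; x_{20} = 3; x_{21} = 1; x_{22} = 4; x_{23} = 5; x_{24} = 9; x_{25} = 14.
The sequence repeats with period 24.
So x_{171} = x_{0 + ((171-0) mod 24)} = x_3 = 1.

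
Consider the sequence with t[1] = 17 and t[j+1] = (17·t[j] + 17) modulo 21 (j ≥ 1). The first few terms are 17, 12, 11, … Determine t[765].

11

Computing terms: t[1] = 17; t[2] = 12; t[3] = 11; t[4] = 15; t[5] = 20; t[6] = 0; t[7] = 17.
Since t[7] = t[1] = 17, the sequence is periodic with period 6.
(765 - 1) mod 6 = 2, so t[765] = t[3] = 11.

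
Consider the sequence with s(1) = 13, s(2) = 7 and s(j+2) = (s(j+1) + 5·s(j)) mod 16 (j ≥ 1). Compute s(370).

Listing terms: s(1) = 13, s(2) = 7, s(3) = 8, s(4) = 11, s(5) = 3, s(6) = 10, s(7) = 9, s(8) = 11, s(9) = 8, s(10) = 15, s(11) = 7, s(12) = 2, s(13) = 5, s(14) = 15, s(15) = 8, s(16) = 3, s(17) = 11, s(18) = 10, s(19) = 1, s(20) = 3, s(21) = 8, s(22) = 7, s(23) = 15, s(24) = 2, s(25) = 13, s(26) = 7.
Since (s(25), s(26)) = (s(1), s(2)) = (13, 7) (two consecutive terms determine the rest), the sequence is periodic with period 24.
So s(370) = s(1 + ((370-1) mod 24)) = s(10) = 15.

15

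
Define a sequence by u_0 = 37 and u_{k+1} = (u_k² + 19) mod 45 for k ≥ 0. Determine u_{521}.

Listing terms: u_0 = 37, u_1 = 38, u_2 = 23, u_3 = 8, u_4 = 38.
Since u_4 = u_1 = 38, the sequence is eventually periodic: after a pre-period of length 1 it cycles with period 3.
For k ≥ 1, u_k depends only on (k - 1) mod 3. (521 - 1) mod 3 = 1, so u_{521} = u_2 = 23.

23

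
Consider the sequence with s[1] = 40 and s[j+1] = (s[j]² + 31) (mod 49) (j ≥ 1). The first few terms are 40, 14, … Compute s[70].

12

We have s[1] = 40,  s[2] = 14,  s[3] = 31,  s[4] = 12,  s[5] = 28,  s[6] = 31.
Since s[6] = s[3] = 31, the sequence is eventually periodic: after a pre-period of length 2 it cycles with period 3.
For j ≥ 3, s[j] depends only on (j - 3) mod 3. (70 - 3) mod 3 = 1, so s[70] = s[4] = 12.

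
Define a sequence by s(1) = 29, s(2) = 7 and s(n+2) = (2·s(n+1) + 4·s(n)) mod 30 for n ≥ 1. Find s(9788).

0

s(1) = 29, s(2) = 7, s(3) = 10, s(4) = 18, s(5) = 16, s(6) = 14, s(7) = 2, s(8) = 0, s(9) = 8, s(10) = 16, s(11) = 4, s(12) = 12, s(13) = 10, s(14) = 8, s(15) = 26, s(16) = 24, s(17) = 2, s(18) = 10, s(19) = 28, s(20) = 6, s(21) = 4, s(22) = 2, s(23) = 20, s(24) = 18, s(25) = 26, s(26) = 4, s(27) = 22, s(28) = 0, s(29) = 28, s(30) = 26, s(31) = 14, s(32) = 12, s(33) = 20, s(34) = 28, s(35) = 16, s(36) = 24, s(37) = 22, s(38) = 20, s(39) = 8, s(40) = 6, s(41) = 14, s(42) = 22, s(43) = 10, s(44) = 18.
Since (s(43), s(44)) = (s(3), s(4)) = (10, 18) (two consecutive terms determine the rest), the sequence is eventually periodic: after a pre-period of length 2 it cycles with period 40.
For n ≥ 3, s(n) depends only on (n - 3) mod 40. (9788 - 3) mod 40 = 25, so s(9788) = s(28) = 0.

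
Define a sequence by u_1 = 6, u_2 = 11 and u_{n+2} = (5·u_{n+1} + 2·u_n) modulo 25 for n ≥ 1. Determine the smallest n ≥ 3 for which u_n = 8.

7

Computing terms: u_1 = 6; u_2 = 11; u_3 = 17; u_4 = 7; u_5 = 19; u_6 = 9; u_7 = 8; u_8 = 8; u_9 = 6; u_{10} = 21; u_{11} = 17; u_{12} = 2; u_{13} = 19; u_{14} = 24; u_{15} = 8; u_{16} = 13; u_{17} = 6; u_{18} = 6; u_{19} = 17; u_{20} = 22; u_{21} = 19; u_{22} = 14; u_{23} = 8; u_{24} = 18; u_{25} = 6; u_{26} = 16; u_{27} = 17; u_{28} = 17; u_{29} = 19; u_{30} = 4; u_{31} = 8; u_{32} = 23; u_{33} = 6; u_{34} = 1; u_{35} = 17; u_{36} = 12; u_{37} = 19; u_{38} = 19; u_{39} = 8; u_{40} = 3; u_{41} = 6; u_{42} = 11.
Since (u_{41}, u_{42}) = (u_1, u_2) = (6, 11) (two consecutive terms determine the rest), the sequence is periodic with period 40.
The value 8 first appears (with n ≥ 3) at u_7.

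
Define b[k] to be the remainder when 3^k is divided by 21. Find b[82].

18

Listing terms: b[1] = 3,  b[2] = 9,  b[3] = 6,  b[4] = 18,  b[5] = 12,  b[6] = 15,  b[7] = 3.
Since b[7] = b[1] = 3, the sequence is periodic with period 6.
(82 - 1) mod 6 = 3, so b[82] = b[4] = 18.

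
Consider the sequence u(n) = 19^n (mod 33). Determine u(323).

28

Listing terms: u(1) = 19; u(2) = 31; u(3) = 28; u(4) = 4; u(5) = 10; u(6) = 25; u(7) = 13; u(8) = 16; u(9) = 7; u(10) = 1; u(11) = 19.
Since u(11) = u(1) = 19, the sequence is periodic with period 10.
(323 - 1) mod 10 = 2, so u(323) = u(3) = 28.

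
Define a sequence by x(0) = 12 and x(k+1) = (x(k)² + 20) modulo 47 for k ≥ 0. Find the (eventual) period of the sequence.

x(0) = 12, x(1) = 23, x(2) = 32, x(3) = 10, x(4) = 26, x(5) = 38, x(6) = 7, x(7) = 22, x(8) = 34, x(9) = 1, x(10) = 21, x(11) = 38.
Since x(11) = x(5) = 38, the sequence is eventually periodic: after a pre-period of length 5 it cycles with period 6.

6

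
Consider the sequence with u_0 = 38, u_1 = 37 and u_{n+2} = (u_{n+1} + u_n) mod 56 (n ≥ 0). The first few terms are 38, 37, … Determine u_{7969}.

37

Computing terms: u_0 = 38, u_1 = 37, u_2 = 19, u_3 = 0, u_4 = 19, u_5 = 19, u_6 = 38, u_7 = 1, u_8 = 39, u_9 = 40, u_{10} = 23, u_{11} = 7, u_{12} = 30, u_{13} = 37, u_{14} = 11, u_{15} = 48, u_{16} = 3, u_{17} = 51, u_{18} = 54, u_{19} = 49, u_{20} = 47, u_{21} = 40, u_{22} = 31, u_{23} = 15, u_{24} = 46, u_{25} = 5, u_{26} = 51, u_{27} = 0, u_{28} = 51, u_{29} = 51, u_{30} = 46, u_{31} = 41, u_{32} = 31, u_{33} = 16, u_{34} = 47, u_{35} = 7, u_{36} = 54, u_{37} = 5, u_{38} = 3, u_{39} = 8, u_{40} = 11, u_{41} = 19, u_{42} = 30, u_{43} = 49, u_{44} = 23, u_{45} = 16, u_{46} = 39, u_{47} = 55, u_{48} = 38, u_{49} = 37.
The sequence repeats with period 48.
So u_{7969} = u_{0 + ((7969-0) mod 48)} = u_1 = 37.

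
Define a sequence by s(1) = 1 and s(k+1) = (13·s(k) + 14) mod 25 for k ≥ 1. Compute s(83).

s(1) = 1; s(2) = 2; s(3) = 15; s(4) = 9; s(5) = 6; s(6) = 17; s(7) = 10; s(8) = 19; s(9) = 11; s(10) = 7; s(11) = 5; s(12) = 4; s(13) = 16; s(14) = 22; s(15) = 0; s(16) = 14; s(17) = 21; s(18) = 12; s(19) = 20; s(20) = 24; s(21) = 1.
The sequence repeats with period 20.
(83 - 1) mod 20 = 2, so s(83) = s(3) = 15.

15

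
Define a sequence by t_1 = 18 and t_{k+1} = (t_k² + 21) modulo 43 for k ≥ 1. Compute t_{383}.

22

Computing terms: t_1 = 18, t_2 = 1, t_3 = 22, t_4 = 32, t_5 = 13, t_6 = 18.
The sequence repeats with period 5.
(383 - 1) mod 5 = 2, so t_{383} = t_3 = 22.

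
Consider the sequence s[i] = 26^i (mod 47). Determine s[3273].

s[0] = 1,  s[1] = 26,  s[2] = 18,  s[3] = 45,  s[4] = 42,  s[5] = 11,  s[6] = 4,  s[7] = 10,  s[8] = 25,  s[9] = 39,  s[10] = 27,  s[11] = 44,  s[12] = 16,  s[13] = 40,  s[14] = 6,  s[15] = 15,  s[16] = 14,  s[17] = 35,  s[18] = 17,  s[19] = 19,  s[20] = 24,  s[21] = 13,  s[22] = 9,  s[23] = 46,  s[24] = 21,  s[25] = 29,  s[26] = 2,  s[27] = 5,  s[28] = 36,  s[29] = 43,  s[30] = 37,  s[31] = 22,  s[32] = 8,  s[33] = 20,  s[34] = 3,  s[35] = 31,  s[36] = 7,  s[37] = 41,  s[38] = 32,  s[39] = 33,  s[40] = 12,  s[41] = 30,  s[42] = 28,  s[43] = 23,  s[44] = 34,  s[45] = 38,  s[46] = 1.
Since s[46] = s[0] = 1, the sequence is periodic with period 46.
So s[3273] = s[0 + ((3273-0) mod 46)] = s[7] = 10.

10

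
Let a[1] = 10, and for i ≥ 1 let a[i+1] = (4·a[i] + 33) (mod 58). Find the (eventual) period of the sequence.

14

We have a[1] = 10; a[2] = 15; a[3] = 35; a[4] = 57; a[5] = 29; a[6] = 33; a[7] = 49; a[8] = 55; a[9] = 21; a[10] = 1; a[11] = 37; a[12] = 7; a[13] = 3; a[14] = 45; a[15] = 39; a[16] = 15.
Since a[16] = a[2] = 15, the sequence is eventually periodic: after a pre-period of length 1 it cycles with period 14.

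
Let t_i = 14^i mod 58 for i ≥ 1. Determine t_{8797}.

48

Listing terms: t_1 = 14; t_2 = 22; t_3 = 18; t_4 = 20; t_5 = 48; t_6 = 34; t_7 = 12; t_8 = 52; t_9 = 32; t_{10} = 42; t_{11} = 8; t_{12} = 54; t_{13} = 2; t_{14} = 28; t_{15} = 44; t_{16} = 36; t_{17} = 40; t_{18} = 38; t_{19} = 10; t_{20} = 24; t_{21} = 46; t_{22} = 6; t_{23} = 26; t_{24} = 16; t_{25} = 50; t_{26} = 4; t_{27} = 56; t_{28} = 30; t_{29} = 14.
The sequence repeats with period 28.
So t_{8797} = t_{1 + ((8797-1) mod 28)} = t_5 = 48.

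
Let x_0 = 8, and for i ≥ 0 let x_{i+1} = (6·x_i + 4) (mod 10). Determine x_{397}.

6

We have x_0 = 8, x_1 = 2, x_2 = 6, x_3 = 0, x_4 = 4, x_5 = 8.
The sequence repeats with period 5.
(397 - 0) mod 5 = 2, so x_{397} = x_2 = 6.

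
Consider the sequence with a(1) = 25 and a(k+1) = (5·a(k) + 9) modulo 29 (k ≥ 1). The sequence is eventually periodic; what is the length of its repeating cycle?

We have a(1) = 25, a(2) = 18, a(3) = 12, a(4) = 11, a(5) = 6, a(6) = 10, a(7) = 1, a(8) = 14, a(9) = 21, a(10) = 27, a(11) = 28, a(12) = 4, a(13) = 0, a(14) = 9, a(15) = 25.
The sequence repeats with period 14.

14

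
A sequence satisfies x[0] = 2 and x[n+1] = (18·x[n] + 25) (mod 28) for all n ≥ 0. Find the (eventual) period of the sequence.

3

x[0] = 2, x[1] = 5, x[2] = 3, x[3] = 23, x[4] = 19, x[5] = 3.
Since x[5] = x[2] = 3, the sequence is eventually periodic: after a pre-period of length 2 it cycles with period 3.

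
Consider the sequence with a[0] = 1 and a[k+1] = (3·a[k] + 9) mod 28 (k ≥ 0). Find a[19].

12

a[0] = 1; a[1] = 12; a[2] = 17; a[3] = 4; a[4] = 21; a[5] = 16; a[6] = 1.
The sequence repeats with period 6.
(19 - 0) mod 6 = 1, so a[19] = a[1] = 12.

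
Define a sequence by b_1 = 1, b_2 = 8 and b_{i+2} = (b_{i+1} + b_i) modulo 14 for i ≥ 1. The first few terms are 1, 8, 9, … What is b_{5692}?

11

We have b_1 = 1,  b_2 = 8,  b_3 = 9,  b_4 = 3,  b_5 = 12,  b_6 = 1,  b_7 = 13,  b_8 = 0,  b_9 = 13,  b_{10} = 13,  b_{11} = 12,  b_{12} = 11,  b_{13} = 9,  b_{14} = 6,  b_{15} = 1,  b_{16} = 7,  b_{17} = 8,  b_{18} = 1,  b_{19} = 9,  b_{20} = 10,  b_{21} = 5,  b_{22} = 1,  b_{23} = 6,  b_{24} = 7,  b_{25} = 13,  b_{26} = 6,  b_{27} = 5,  b_{28} = 11,  b_{29} = 2,  b_{30} = 13,  b_{31} = 1,  b_{32} = 0,  b_{33} = 1,  b_{34} = 1,  b_{35} = 2,  b_{36} = 3,  b_{37} = 5,  b_{38} = 8,  b_{39} = 13,  b_{40} = 7,  b_{41} = 6,  b_{42} = 13,  b_{43} = 5,  b_{44} = 4,  b_{45} = 9,  b_{46} = 13,  b_{47} = 8,  b_{48} = 7,  b_{49} = 1,  b_{50} = 8.
The sequence repeats with period 48.
So b_{5692} = b_{1 + ((5692-1) mod 48)} = b_{28} = 11.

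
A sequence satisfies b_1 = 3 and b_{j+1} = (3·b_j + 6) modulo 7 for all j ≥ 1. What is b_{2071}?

Listing terms: b_1 = 3, b_2 = 1, b_3 = 2, b_4 = 5, b_5 = 0, b_6 = 6, b_7 = 3.
The sequence repeats with period 6.
(2071 - 1) mod 6 = 0, so b_{2071} = b_1 = 3.

3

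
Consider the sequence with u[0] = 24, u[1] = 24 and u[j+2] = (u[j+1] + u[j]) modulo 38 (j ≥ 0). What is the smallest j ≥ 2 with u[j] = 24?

16

u[0] = 24; u[1] = 24; u[2] = 10; u[3] = 34; u[4] = 6; u[5] = 2; u[6] = 8; u[7] = 10; u[8] = 18; u[9] = 28; u[10] = 8; u[11] = 36; u[12] = 6; u[13] = 4; u[14] = 10; u[15] = 14; u[16] = 24; u[17] = 0; u[18] = 24; u[19] = 24.
The sequence repeats with period 18.
The value 24 first appears (with j ≥ 2) at u[16].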